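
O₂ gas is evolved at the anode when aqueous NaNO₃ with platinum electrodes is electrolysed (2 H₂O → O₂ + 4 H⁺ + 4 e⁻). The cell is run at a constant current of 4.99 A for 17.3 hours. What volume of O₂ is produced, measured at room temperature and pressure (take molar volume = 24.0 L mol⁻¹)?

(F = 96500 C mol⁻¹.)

19.3 L

Q = I·t = 4.990 A × 62280 s = 310800 C.
n(e⁻) = Q/F = 310800 / 96500 = 3.220 mol.
4 electrons are transferred per O₂ molecule, so n(O₂) = 3.220 / 4 = 0.8051 mol.
V = n × V_m = 0.8051 × 24.0 = 19.3 L.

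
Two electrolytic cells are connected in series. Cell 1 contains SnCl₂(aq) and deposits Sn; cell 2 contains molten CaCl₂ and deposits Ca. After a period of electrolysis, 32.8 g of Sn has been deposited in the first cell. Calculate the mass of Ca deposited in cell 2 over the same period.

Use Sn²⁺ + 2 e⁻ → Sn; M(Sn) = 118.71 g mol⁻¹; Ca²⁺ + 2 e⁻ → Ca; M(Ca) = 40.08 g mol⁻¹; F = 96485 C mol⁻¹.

n(Sn) = 32.8 / 118.71 = 0.2763 mol.
Since Sn²⁺ + 2 e⁻ → Sn, n(e⁻) passed = 2 × 0.2763 = 0.5526 mol.
Cells in series carry the same charge, so the same 0.5526 mol of electrons passes through cell 2.
Ca²⁺ + 2 e⁻ → Ca, so n(Ca) = 0.5526 / 2 = 0.2763 mol.
m(Ca) = 0.2763 × 40.08 = 11.1 g.

11.1 g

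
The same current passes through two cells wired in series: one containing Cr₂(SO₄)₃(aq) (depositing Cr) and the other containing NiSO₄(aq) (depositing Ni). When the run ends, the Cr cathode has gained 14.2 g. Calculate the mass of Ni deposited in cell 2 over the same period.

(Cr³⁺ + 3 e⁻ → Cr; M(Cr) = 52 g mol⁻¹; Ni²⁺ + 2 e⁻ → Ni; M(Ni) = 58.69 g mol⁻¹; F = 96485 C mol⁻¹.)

n(Cr) = 14.2 / 52 = 0.2731 mol.
Since Cr³⁺ + 3 e⁻ → Cr, n(e⁻) passed = 3 × 0.2731 = 0.8192 mol.
Cells in series carry the same charge, so the same 0.8192 mol of electrons passes through cell 2.
Ni²⁺ + 2 e⁻ → Ni, so n(Ni) = 0.8192 / 2 = 0.4096 mol.
m(Ni) = 0.4096 × 58.69 = 24.0 g.

24.0 g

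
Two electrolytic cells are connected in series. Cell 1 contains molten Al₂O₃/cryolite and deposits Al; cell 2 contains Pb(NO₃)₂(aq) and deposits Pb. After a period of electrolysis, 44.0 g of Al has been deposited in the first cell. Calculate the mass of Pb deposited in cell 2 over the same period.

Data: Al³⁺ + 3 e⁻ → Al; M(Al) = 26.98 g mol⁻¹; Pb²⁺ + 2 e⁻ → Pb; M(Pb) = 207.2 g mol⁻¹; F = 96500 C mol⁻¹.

507 g

n(Al) = 44.0 / 26.98 = 1.631 mol.
Since Al³⁺ + 3 e⁻ → Al, n(e⁻) passed = 3 × 1.631 = 4.893 mol.
Cells in series carry the same charge, so the same 4.893 mol of electrons passes through cell 2.
Pb²⁺ + 2 e⁻ → Pb, so n(Pb) = 4.893 / 2 = 2.446 mol.
m(Pb) = 2.446 × 207.2 = 507 g.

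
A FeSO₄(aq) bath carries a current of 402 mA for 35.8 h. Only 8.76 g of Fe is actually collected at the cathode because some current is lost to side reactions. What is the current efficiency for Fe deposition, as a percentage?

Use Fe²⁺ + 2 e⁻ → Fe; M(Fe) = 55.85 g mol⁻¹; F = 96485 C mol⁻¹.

58.4 %

Q = I·t = 0.4020 × 128880 = 51810 C; n(e⁻) = 51810/96485 = 0.5370 mol.
Theoretical n(Fe) = n(e⁻)/2 = 0.2685 mol, i.e. m_theo = 0.2685 × 55.85 = 14.99 g.
Efficiency = m_actual / m_theo = 8.76 / 14.99 = 58.4 %.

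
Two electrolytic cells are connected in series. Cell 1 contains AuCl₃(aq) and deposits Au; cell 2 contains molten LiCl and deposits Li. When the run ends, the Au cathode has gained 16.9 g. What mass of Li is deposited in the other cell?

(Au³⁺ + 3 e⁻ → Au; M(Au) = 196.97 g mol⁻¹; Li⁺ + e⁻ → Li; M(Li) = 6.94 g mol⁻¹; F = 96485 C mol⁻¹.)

1.79 g

n(Au) = 16.9 / 196.97 = 0.08580 mol.
Since Au³⁺ + 3 e⁻ → Au, n(e⁻) passed = 3 × 0.08580 = 0.2574 mol.
Cells in series carry the same charge, so the same 0.2574 mol of electrons passes through cell 2.
Li⁺ + e⁻ → Li, so n(Li) = 0.2574 / 1 = 0.2574 mol.
m(Li) = 0.2574 × 6.94 = 1.79 g.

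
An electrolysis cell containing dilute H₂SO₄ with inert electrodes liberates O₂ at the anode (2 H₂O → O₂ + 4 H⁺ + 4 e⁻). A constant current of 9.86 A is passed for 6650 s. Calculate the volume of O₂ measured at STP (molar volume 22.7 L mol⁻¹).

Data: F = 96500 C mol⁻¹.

Q = I·t = 9.860 A × 6650.0 s = 65570 C.
n(e⁻) = Q/F = 65570 / 96500 = 0.6795 mol.
4 electrons are transferred per O₂ molecule, so n(O₂) = 0.6795 / 4 = 0.1699 mol.
V = n × V_m = 0.1699 × 22.7 = 3.86 L.

3.86 L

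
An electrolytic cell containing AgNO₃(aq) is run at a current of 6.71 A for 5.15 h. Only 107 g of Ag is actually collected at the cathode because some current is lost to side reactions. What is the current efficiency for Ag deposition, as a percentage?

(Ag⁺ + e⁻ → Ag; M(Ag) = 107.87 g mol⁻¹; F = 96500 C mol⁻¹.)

Q = I·t = 6.710 × 18540 = 124400 C; n(e⁻) = 124400/96500 = 1.289 mol.
Theoretical n(Ag) = n(e⁻)/1 = 1.289 mol, i.e. m_theo = 1.289 × 107.87 = 139.1 g.
Efficiency = m_actual / m_theo = 107 / 139.1 = 76.9 %.

76.9 %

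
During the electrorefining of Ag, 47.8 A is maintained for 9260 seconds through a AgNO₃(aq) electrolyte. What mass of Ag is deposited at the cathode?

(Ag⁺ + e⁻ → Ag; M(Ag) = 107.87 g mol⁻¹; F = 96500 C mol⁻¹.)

Q = I·t = 47.80 A × 9260.0 s = 442600 C.
n(e⁻) = Q/F = 442600 / 96500 = 4.587 mol.
Ag⁺ + e⁻ → Ag, so n(Ag) = n(e⁻)/1 = 4.587 mol.
m = n·M = 4.587 × 107.87 = 495 g.

495 g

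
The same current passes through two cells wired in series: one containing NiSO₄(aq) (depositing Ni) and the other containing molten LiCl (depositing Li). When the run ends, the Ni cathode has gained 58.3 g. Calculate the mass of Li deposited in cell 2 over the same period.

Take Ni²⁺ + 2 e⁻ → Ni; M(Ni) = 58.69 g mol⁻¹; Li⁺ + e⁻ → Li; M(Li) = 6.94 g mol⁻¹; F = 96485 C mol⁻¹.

13.8 g

n(Ni) = 58.3 / 58.69 = 0.9934 mol.
Since Ni²⁺ + 2 e⁻ → Ni, n(e⁻) passed = 2 × 0.9934 = 1.987 mol.
Cells in series carry the same charge, so the same 1.987 mol of electrons passes through cell 2.
Li⁺ + e⁻ → Li, so n(Li) = 1.987 / 1 = 1.987 mol.
m(Li) = 1.987 × 6.94 = 13.8 g.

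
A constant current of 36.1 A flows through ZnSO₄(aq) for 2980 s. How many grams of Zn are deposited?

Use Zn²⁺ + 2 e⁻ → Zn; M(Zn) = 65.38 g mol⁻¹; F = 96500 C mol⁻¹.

36.4 g

Q = I·t = 36.10 A × 2980.0 s = 107600 C.
n(e⁻) = Q/F = 107600 / 96500 = 1.115 mol.
Zn²⁺ + 2 e⁻ → Zn, so n(Zn) = n(e⁻)/2 = 0.5574 mol.
m = n·M = 0.5574 × 65.38 = 36.4 g.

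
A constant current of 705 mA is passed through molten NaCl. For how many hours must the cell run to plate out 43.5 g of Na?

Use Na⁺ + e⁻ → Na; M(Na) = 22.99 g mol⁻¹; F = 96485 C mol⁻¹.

71.9 h

n(Na) = m/M = 43.5 / 22.99 = 1.892 mol.
Each Na atom requires 1 electron, so n(e⁻) = 1 × 1.892 = 1.892 mol.
Q = n(e⁻)·F = 1.892 × 96485 = 182600 C.
t = Q/I = 182600 / 0.7050 A = 259000 s = 71.9 h.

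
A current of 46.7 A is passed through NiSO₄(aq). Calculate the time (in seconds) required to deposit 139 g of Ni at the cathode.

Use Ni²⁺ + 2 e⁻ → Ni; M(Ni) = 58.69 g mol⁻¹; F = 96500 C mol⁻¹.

9790 s

n(Ni) = m/M = 139 / 58.69 = 2.368 mol.
Each Ni atom requires 2 electrons, so n(e⁻) = 2 × 2.368 = 4.737 mol.
Q = n(e⁻)·F = 4.737 × 96500 = 457100 C.
t = Q/I = 457100 / 46.70 A = 9788 s.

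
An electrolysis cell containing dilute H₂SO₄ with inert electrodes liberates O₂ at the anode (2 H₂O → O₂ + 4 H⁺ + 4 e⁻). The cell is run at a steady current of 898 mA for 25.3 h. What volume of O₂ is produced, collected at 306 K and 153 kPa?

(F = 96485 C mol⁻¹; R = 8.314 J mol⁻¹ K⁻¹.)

Q = I·t = 0.8980 A × 91080 s = 81790 C.
n(e⁻) = Q/F = 81790 / 96485 = 0.8477 mol.
4 electrons are transferred per O₂ molecule, so n(O₂) = 0.8477 / 4 = 0.2119 mol.
V = nRT/P = (0.2119 × 8.314 × 306) / (153 × 10³ Pa) = 0.00352 m³ = 3.52 L.

3.52 L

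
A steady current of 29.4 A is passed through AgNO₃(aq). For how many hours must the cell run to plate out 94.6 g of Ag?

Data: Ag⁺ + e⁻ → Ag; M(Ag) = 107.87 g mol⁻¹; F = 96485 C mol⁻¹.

n(Ag) = m/M = 94.6 / 107.87 = 0.8770 mol.
Each Ag atom requires 1 electron, so n(e⁻) = 1 × 0.8770 = 0.8770 mol.
Q = n(e⁻)·F = 0.8770 × 96485 = 84620 C.
t = Q/I = 84620 / 29.40 A = 2878 s = 0.799 h.

0.799 h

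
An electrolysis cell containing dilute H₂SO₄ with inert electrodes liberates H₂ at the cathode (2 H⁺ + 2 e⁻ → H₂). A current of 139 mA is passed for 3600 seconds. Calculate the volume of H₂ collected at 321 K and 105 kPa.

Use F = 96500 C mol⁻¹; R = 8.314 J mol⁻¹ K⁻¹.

Q = I·t = 0.1390 A × 3600.0 s = 500.4 C.
n(e⁻) = Q/F = 500.4 / 96500 = 0.005185 mol.
2 electrons are transferred per H₂ molecule, so n(H₂) = 0.005185 / 2 = 0.002593 mol.
V = nRT/P = (0.002593 × 8.314 × 321) / (105 × 10³ Pa) = 6.59 × 10⁻⁵ m³ = 0.0659 L.

0.0659 L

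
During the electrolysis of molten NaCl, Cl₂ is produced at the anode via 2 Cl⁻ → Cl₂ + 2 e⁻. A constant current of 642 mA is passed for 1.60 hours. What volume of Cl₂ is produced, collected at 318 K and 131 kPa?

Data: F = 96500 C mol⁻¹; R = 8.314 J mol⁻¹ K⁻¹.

Q = I·t = 0.6420 A × 5760.0 s = 3698 C.
n(e⁻) = Q/F = 3698 / 96500 = 0.03832 mol.
2 electrons are transferred per Cl₂ molecule, so n(Cl₂) = 0.03832 / 2 = 0.01916 mol.
V = nRT/P = (0.01916 × 8.314 × 318) / (131 × 10³ Pa) = 3.87 × 10⁻⁴ m³ = 0.387 L.

0.387 L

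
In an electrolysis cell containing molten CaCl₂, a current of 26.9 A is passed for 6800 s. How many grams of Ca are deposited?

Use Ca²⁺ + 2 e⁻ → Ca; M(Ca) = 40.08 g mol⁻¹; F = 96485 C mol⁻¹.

Q = I·t = 26.90 A × 6800.0 s = 182900 C.
n(e⁻) = Q/F = 182900 / 96485 = 1.896 mol.
Ca²⁺ + 2 e⁻ → Ca, so n(Ca) = n(e⁻)/2 = 0.9479 mol.
m = n·M = 0.9479 × 40.08 = 38.0 g.

38.0 g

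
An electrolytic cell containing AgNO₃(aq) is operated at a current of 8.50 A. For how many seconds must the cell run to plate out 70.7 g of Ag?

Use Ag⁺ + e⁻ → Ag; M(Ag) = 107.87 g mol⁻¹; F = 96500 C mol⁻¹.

n(Ag) = m/M = 70.7 / 107.87 = 0.6554 mol.
Each Ag atom requires 1 electron, so n(e⁻) = 1 × 0.6554 = 0.6554 mol.
Q = n(e⁻)·F = 0.6554 × 96500 = 63250 C.
t = Q/I = 63250 / 8.500 A = 7441 s.

7440 s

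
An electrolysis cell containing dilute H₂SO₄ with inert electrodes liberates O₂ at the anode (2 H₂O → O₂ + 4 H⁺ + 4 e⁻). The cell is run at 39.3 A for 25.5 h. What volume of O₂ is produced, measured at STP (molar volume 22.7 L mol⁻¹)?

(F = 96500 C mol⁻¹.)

212 L

Q = I·t = 39.30 A × 91800 s = 3608000 C.
n(e⁻) = Q/F = 3608000 / 96500 = 37.39 mol.
4 electrons are transferred per O₂ molecule, so n(O₂) = 37.39 / 4 = 9.346 mol.
V = n × V_m = 9.346 × 22.7 = 212 L.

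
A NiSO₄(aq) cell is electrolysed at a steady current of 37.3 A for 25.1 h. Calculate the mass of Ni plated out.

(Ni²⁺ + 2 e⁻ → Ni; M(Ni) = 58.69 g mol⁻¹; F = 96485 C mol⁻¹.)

Q = I·t = 37.30 A × 90360 s = 3370000 C.
n(e⁻) = Q/F = 3370000 / 96485 = 34.93 mol.
Ni²⁺ + 2 e⁻ → Ni, so n(Ni) = n(e⁻)/2 = 17.47 mol.
m = n·M = 17.47 × 58.69 = 1030 g.

1030 g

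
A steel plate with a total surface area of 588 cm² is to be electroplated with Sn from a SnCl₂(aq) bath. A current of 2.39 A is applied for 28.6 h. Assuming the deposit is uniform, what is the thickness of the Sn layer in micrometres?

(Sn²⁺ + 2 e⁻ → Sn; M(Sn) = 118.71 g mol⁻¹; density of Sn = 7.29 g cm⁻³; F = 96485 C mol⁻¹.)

Q = I·t = 2.390 × 102960 = 246100 C; n(e⁻) = 2.550 mol.
n(Sn) = n(e⁻)/2 = 1.275 mol, so m = 1.275 × 118.71 = 151.4 g.
Volume = m/ρ = 151.4 / 7.29 = 20.77 cm³.
Thickness = V/A = 20.77 / 588 = 0.0353 cm = 353 μm.

353 μm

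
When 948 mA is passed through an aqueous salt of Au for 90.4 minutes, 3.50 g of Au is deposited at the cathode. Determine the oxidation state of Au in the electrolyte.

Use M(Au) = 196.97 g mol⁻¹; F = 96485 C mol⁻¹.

Q = I·t = 0.9480 A × 5424.0 s = 5142 C, so n(e⁻) = 5142/96485 = 0.05329 mol.
n(Au) deposited = 3.50 / 196.97 = 0.01777 mol.
Electrons per atom = n(e⁻)/n(Au) = 0.05329 / 0.01777 = 3.00 ≈ 3, so the ion is Au³⁺.

+3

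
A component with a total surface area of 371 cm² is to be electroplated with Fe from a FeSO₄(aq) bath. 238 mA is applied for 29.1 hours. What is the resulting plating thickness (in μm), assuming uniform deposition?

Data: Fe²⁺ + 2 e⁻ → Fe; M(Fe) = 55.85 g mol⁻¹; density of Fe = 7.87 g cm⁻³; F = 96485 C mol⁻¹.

24.7 μm

Q = I·t = 0.2380 × 104760 = 24930 C; n(e⁻) = 0.2584 mol.
n(Fe) = n(e⁻)/2 = 0.1292 mol, so m = 0.1292 × 55.85 = 7.216 g.
Volume = m/ρ = 7.216 / 7.87 = 0.9169 cm³.
Thickness = V/A = 0.9169 / 371 = 0.00247 cm = 24.7 μm.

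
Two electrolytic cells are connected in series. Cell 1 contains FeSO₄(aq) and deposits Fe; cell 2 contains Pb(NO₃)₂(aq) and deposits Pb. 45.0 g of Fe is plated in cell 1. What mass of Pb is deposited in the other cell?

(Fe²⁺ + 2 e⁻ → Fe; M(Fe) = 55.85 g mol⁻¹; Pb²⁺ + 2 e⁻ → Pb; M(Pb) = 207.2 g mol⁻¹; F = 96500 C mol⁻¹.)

167 g

n(Fe) = 45.0 / 55.85 = 0.8057 mol.
Since Fe²⁺ + 2 e⁻ → Fe, n(e⁻) passed = 2 × 0.8057 = 1.611 mol.
Cells in series carry the same charge, so the same 1.611 mol of electrons passes through cell 2.
Pb²⁺ + 2 e⁻ → Pb, so n(Pb) = 1.611 / 2 = 0.8057 mol.
m(Pb) = 0.8057 × 207.2 = 167 g.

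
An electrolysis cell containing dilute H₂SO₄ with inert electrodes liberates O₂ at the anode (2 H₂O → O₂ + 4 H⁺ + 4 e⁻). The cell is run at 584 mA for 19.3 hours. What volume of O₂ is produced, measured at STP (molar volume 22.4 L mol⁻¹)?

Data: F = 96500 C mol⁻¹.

2.35 L

Q = I·t = 0.5840 A × 69480 s = 40580 C.
n(e⁻) = Q/F = 40580 / 96500 = 0.4205 mol.
4 electrons are transferred per O₂ molecule, so n(O₂) = 0.4205 / 4 = 0.1051 mol.
V = n × V_m = 0.1051 × 22.4 = 2.35 L.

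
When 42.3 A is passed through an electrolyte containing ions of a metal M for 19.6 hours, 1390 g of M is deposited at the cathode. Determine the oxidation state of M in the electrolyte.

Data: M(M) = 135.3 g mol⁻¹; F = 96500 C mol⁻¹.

+3

Q = I·t = 42.30 A × 70560 s = 2985000 C, so n(e⁻) = 2985000/96500 = 30.93 mol.
n(M) deposited = 1390 / 135.3 = 10.27 mol.
Electrons per atom = n(e⁻)/n(M) = 30.93 / 10.27 = 3.01 ≈ 3, so the ion is M³⁺.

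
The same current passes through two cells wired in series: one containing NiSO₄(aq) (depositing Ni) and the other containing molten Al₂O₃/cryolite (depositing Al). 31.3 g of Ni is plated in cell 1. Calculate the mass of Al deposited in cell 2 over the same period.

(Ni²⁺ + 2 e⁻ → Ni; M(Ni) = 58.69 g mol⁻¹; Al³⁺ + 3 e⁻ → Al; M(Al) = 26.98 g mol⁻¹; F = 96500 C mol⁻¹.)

9.59 g

n(Ni) = 31.3 / 58.69 = 0.5333 mol.
Since Ni²⁺ + 2 e⁻ → Ni, n(e⁻) passed = 2 × 0.5333 = 1.067 mol.
Cells in series carry the same charge, so the same 1.067 mol of electrons passes through cell 2.
Al³⁺ + 3 e⁻ → Al, so n(Al) = 1.067 / 3 = 0.3555 mol.
m(Al) = 0.3555 × 26.98 = 9.59 g.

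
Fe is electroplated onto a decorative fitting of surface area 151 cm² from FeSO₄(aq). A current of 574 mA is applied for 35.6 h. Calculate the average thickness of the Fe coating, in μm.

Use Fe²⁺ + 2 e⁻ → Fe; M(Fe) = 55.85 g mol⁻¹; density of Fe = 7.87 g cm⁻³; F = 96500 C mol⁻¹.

179 μm

Q = I·t = 0.5740 × 128160 = 73560 C; n(e⁻) = 0.7623 mol.
n(Fe) = n(e⁻)/2 = 0.3812 mol, so m = 0.3812 × 55.85 = 21.29 g.
Volume = m/ρ = 21.29 / 7.87 = 2.705 cm³.
Thickness = V/A = 2.705 / 151 = 0.0179 cm = 179 μm.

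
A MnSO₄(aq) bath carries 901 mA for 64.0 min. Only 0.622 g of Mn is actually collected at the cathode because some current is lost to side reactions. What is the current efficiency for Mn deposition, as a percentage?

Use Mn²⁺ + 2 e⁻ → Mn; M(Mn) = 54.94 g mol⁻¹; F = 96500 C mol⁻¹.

63.2 %

Q = I·t = 0.9010 × 3840.0 = 3460 C; n(e⁻) = 3460/96500 = 0.03585 mol.
Theoretical n(Mn) = n(e⁻)/2 = 0.01793 mol, i.e. m_theo = 0.01793 × 54.94 = 0.9849 g.
Efficiency = m_actual / m_theo = 0.622 / 0.9849 = 63.2 %.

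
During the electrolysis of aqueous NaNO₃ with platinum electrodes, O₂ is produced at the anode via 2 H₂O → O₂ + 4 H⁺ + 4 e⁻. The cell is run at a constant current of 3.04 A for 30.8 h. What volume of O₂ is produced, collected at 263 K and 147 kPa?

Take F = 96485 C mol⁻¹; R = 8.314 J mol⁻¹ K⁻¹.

13.0 L

Q = I·t = 3.040 A × 110880 s = 337100 C.
n(e⁻) = Q/F = 337100 / 96485 = 3.494 mol.
4 electrons are transferred per O₂ molecule, so n(O₂) = 3.494 / 4 = 0.8734 mol.
V = nRT/P = (0.8734 × 8.314 × 263) / (147 × 10³ Pa) = 0.0130 m³ = 13.0 L.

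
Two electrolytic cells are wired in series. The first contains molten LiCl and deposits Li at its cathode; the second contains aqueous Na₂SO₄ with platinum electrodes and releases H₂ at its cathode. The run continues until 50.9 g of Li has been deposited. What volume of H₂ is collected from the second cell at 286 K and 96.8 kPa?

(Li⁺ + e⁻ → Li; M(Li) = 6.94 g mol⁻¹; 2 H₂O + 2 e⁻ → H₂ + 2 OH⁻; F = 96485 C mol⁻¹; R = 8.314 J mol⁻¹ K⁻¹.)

90.1 L

n(Li) = 50.9 / 6.94 = 7.334 mol, so n(e⁻) = 1 × 7.334 = 7.334 mol.
The cells are in series, so the same 7.334 mol of electrons passes through the second cell.
2 H₂O + 2 e⁻ → H₂ + 2 OH⁻ — 2 mol e⁻ per mol H₂, so n(H₂) = 7.334/2 = 3.667 mol.
V = nRT/P = (3.667 × 8.314 × 286) / (96.8 × 10³) = 0.0901 m³ = 90.1 L.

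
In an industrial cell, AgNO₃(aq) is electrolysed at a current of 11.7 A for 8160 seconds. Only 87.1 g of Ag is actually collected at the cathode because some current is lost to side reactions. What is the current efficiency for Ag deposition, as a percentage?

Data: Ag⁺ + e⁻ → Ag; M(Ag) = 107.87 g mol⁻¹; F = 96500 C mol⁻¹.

Q = I·t = 11.70 × 8160.0 = 95470 C; n(e⁻) = 95470/96500 = 0.9893 mol.
Theoretical n(Ag) = n(e⁻)/1 = 0.9893 mol, i.e. m_theo = 0.9893 × 107.87 = 106.7 g.
Efficiency = m_actual / m_theo = 87.1 / 106.7 = 81.6 %.

81.6 %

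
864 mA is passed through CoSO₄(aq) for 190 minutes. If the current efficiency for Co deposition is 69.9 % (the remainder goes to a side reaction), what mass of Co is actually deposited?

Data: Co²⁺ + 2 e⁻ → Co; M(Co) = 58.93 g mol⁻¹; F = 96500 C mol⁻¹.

2.10 g

Q = I·t = 0.8640 × 11400 = 9850 C.
n(e⁻) = 9850/96500 = 0.1021 mol; theoretically n(Co) = 0.1021/2 = 0.05103 mol, m_theo = 3.007 g.
At 69.9 % efficiency, m_actual = 0.699 × 3.007 = 2.10 g.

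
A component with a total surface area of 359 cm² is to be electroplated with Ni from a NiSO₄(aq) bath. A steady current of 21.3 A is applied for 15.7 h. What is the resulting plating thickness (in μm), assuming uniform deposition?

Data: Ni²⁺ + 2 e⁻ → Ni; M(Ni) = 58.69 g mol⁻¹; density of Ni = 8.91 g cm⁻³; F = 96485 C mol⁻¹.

Q = I·t = 21.30 × 56520 = 1204000 C; n(e⁻) = 12.48 mol.
n(Ni) = n(e⁻)/2 = 6.239 mol, so m = 6.239 × 58.69 = 366.1 g.
Volume = m/ρ = 366.1 / 8.91 = 41.09 cm³.
Thickness = V/A = 41.09 / 359 = 0.114 cm = 1140 μm.

1140 μm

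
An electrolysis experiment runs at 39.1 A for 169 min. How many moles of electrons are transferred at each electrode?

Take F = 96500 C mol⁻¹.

Q = I·t = 39.10 A × 10140 s = 396500 C.
n(e⁻) = Q/F = 396500 / 96500 = 4.11 mol.

4.11 mol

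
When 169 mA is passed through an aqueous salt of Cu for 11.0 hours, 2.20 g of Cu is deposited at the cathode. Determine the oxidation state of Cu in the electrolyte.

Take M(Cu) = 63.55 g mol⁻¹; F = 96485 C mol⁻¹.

+2

Q = I·t = 0.1690 A × 39600 s = 6692 C, so n(e⁻) = 6692/96485 = 0.06936 mol.
n(Cu) deposited = 2.20 / 63.55 = 0.03462 mol.
Electrons per atom = n(e⁻)/n(Cu) = 0.06936 / 0.03462 = 2.00 ≈ 2, so the ion is Cu²⁺.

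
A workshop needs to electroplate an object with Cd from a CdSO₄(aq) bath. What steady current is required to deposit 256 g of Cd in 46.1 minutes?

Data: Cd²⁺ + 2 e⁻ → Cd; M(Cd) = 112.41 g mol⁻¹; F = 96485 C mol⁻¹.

n(Cd) = 256 / 112.41 = 2.277 mol.
n(e⁻) = 2 × 2.277 = 4.555 mol.
Q = n(e⁻)·F = 4.555 × 96485 = 439500 C.
I = Q/t = 439500 / 2766.0 s = 159 A.

159 A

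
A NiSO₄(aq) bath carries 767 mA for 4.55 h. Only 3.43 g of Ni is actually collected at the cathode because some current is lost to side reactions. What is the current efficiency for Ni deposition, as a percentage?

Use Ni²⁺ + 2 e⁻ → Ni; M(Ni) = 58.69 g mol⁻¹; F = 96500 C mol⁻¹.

Q = I·t = 0.7670 × 16380 = 12560 C; n(e⁻) = 12560/96500 = 0.1302 mol.
Theoretical n(Ni) = n(e⁻)/2 = 0.06510 mol, i.e. m_theo = 0.06510 × 58.69 = 3.820 g.
Efficiency = m_actual / m_theo = 3.43 / 3.820 = 89.8 %.

89.8 %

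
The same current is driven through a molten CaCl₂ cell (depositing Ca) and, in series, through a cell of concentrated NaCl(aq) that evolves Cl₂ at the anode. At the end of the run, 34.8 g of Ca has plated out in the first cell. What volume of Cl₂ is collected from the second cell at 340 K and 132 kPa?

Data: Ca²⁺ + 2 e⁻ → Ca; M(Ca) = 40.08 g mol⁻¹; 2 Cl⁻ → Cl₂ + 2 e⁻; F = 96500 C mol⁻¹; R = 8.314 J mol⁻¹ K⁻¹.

18.6 L

n(Ca) = 34.8 / 40.08 = 0.8683 mol, so n(e⁻) = 2 × 0.8683 = 1.737 mol.
The cells are in series, so the same 1.737 mol of electrons passes through the second cell.
2 Cl⁻ → Cl₂ + 2 e⁻ — 2 mol e⁻ per mol Cl₂, so n(Cl₂) = 1.737/2 = 0.8683 mol.
V = nRT/P = (0.8683 × 8.314 × 340) / (132 × 10³) = 0.0186 m³ = 18.6 L.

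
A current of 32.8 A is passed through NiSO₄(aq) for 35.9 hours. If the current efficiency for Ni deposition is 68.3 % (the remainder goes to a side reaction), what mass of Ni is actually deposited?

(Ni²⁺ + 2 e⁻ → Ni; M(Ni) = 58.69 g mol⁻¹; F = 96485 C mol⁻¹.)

881 g

Q = I·t = 32.80 × 129240 = 4239000 C.
n(e⁻) = 4239000/96485 = 43.94 mol; theoretically n(Ni) = 43.94/2 = 21.97 mol, m_theo = 1289 g.
At 68.3 % efficiency, m_actual = 0.683 × 1289 = 881 g.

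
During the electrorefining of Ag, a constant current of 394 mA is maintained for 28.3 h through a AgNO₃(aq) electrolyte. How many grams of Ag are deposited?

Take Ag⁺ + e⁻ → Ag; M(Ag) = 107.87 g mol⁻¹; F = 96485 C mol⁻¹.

44.9 g

Q = I·t = 0.3940 A × 101880 s = 40140 C.
n(e⁻) = Q/F = 40140 / 96485 = 0.4160 mol.
Ag⁺ + e⁻ → Ag, so n(Ag) = n(e⁻)/1 = 0.4160 mol.
m = n·M = 0.4160 × 107.87 = 44.9 g.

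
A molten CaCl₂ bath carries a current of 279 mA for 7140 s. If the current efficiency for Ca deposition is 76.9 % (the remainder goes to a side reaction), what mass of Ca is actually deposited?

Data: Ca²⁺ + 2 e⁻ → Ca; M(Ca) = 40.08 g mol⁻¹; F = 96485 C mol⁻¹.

0.318 g

Q = I·t = 0.2790 × 7140.0 = 1992 C.
n(e⁻) = 1992/96485 = 0.02065 mol; theoretically n(Ca) = 0.02065/2 = 0.01032 mol, m_theo = 0.4138 g.
At 76.9 % efficiency, m_actual = 0.769 × 0.4138 = 0.318 g.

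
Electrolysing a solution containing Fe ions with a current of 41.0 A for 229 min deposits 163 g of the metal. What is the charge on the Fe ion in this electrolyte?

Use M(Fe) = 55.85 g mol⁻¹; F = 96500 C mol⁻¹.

+2

Q = I·t = 41.00 A × 13740 s = 563300 C, so n(e⁻) = 563300/96500 = 5.838 mol.
n(Fe) deposited = 163 / 55.85 = 2.919 mol.
Electrons per atom = n(e⁻)/n(Fe) = 5.838 / 2.919 = 2.00 ≈ 2, so the ion is Fe²⁺.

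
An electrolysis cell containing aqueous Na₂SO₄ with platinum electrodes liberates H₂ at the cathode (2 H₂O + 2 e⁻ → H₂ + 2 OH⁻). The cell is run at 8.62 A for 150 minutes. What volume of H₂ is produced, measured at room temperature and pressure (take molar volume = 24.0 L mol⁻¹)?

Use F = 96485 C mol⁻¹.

9.65 L

Q = I·t = 8.620 A × 9000.0 s = 77580 C.
n(e⁻) = Q/F = 77580 / 96485 = 0.8041 mol.
2 electrons are transferred per H₂ molecule, so n(H₂) = 0.8041 / 2 = 0.4020 mol.
V = n × V_m = 0.4020 × 24.0 = 9.65 L.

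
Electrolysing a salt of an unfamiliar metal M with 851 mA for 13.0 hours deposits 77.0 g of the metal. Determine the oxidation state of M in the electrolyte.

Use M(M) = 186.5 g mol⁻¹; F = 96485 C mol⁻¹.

+1

Q = I·t = 0.8510 A × 46800 s = 39830 C, so n(e⁻) = 39830/96485 = 0.4128 mol.
n(M) deposited = 77.0 / 186.5 = 0.4129 mol.
Electrons per atom = n(e⁻)/n(M) = 0.4128 / 0.4129 = 1.00 ≈ 1, so the ion is M⁺.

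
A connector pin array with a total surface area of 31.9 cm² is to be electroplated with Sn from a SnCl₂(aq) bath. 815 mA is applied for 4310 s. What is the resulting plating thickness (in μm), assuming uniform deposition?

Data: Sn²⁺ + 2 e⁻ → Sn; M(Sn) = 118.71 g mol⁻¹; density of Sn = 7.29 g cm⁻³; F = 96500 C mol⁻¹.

Q = I·t = 0.8150 × 4310.0 = 3513 C; n(e⁻) = 0.03640 mol.
n(Sn) = n(e⁻)/2 = 0.01820 mol, so m = 0.01820 × 118.71 = 2.161 g.
Volume = m/ρ = 2.161 / 7.29 = 0.2964 cm³.
Thickness = V/A = 0.2964 / 31.9 = 0.00929 cm = 92.9 μm.

92.9 μm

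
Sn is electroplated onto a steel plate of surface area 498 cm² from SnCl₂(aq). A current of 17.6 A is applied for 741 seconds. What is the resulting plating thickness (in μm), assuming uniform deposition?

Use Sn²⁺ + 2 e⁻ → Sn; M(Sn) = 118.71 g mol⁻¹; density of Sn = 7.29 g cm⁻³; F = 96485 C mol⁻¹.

22.1 μm

Q = I·t = 17.60 × 741.00 = 13040 C; n(e⁻) = 0.1352 mol.
n(Sn) = n(e⁻)/2 = 0.06758 mol, so m = 0.06758 × 118.71 = 8.023 g.
Volume = m/ρ = 8.023 / 7.29 = 1.101 cm³.
Thickness = V/A = 1.101 / 498 = 0.00221 cm = 22.1 μm.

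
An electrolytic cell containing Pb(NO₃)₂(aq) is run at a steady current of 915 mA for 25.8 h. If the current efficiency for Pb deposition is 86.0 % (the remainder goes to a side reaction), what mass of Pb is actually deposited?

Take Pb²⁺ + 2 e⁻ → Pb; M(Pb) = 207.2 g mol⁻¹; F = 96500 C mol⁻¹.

Q = I·t = 0.9150 × 92880 = 84990 C.
n(e⁻) = 84990/96500 = 0.8807 mol; theoretically n(Pb) = 0.8807/2 = 0.4403 mol, m_theo = 91.24 g.
At 86.0 % efficiency, m_actual = 0.860 × 91.24 = 78.5 g.

78.5 g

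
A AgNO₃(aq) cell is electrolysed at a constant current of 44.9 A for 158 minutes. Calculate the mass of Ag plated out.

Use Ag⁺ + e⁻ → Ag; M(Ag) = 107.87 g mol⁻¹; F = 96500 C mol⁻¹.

Q = I·t = 44.90 A × 9480.0 s = 425700 C.
n(e⁻) = Q/F = 425700 / 96500 = 4.411 mol.
Ag⁺ + e⁻ → Ag, so n(Ag) = n(e⁻)/1 = 4.411 mol.
m = n·M = 4.411 × 107.87 = 476 g.

476 g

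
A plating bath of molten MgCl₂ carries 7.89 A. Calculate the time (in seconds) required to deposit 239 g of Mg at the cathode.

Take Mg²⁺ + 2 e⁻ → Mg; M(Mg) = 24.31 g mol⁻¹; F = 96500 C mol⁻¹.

2.40 × 10⁵ s

n(Mg) = m/M = 239 / 24.31 = 9.831 mol.
Each Mg atom requires 2 electrons, so n(e⁻) = 2 × 9.831 = 19.66 mol.
Q = n(e⁻)·F = 19.66 × 96500 = 1897000 C.
t = Q/I = 1897000 / 7.890 A = 240500 s.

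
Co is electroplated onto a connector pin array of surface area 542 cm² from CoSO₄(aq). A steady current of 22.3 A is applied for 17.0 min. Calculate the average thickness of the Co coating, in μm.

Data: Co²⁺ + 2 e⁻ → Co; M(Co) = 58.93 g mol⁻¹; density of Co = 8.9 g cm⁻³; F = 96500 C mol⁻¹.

14.4 μm

Q = I·t = 22.30 × 1020.0 = 22750 C; n(e⁻) = 0.2357 mol.
n(Co) = n(e⁻)/2 = 0.1179 mol, so m = 0.1179 × 58.93 = 6.945 g.
Volume = m/ρ = 6.945 / 8.9 = 0.7804 cm³.
Thickness = V/A = 0.7804 / 542 = 0.00144 cm = 14.4 μm.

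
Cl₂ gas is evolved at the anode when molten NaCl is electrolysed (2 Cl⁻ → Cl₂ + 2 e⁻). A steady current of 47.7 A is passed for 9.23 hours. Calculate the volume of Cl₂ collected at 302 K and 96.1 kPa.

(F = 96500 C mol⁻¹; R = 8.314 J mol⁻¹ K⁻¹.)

215 L

Q = I·t = 47.70 A × 33228 s = 1585000 C.
n(e⁻) = Q/F = 1585000 / 96500 = 16.42 mol.
2 electrons are transferred per Cl₂ molecule, so n(Cl₂) = 16.42 / 2 = 8.212 mol.
V = nRT/P = (8.212 × 8.314 × 302) / (96.1 × 10³ Pa) = 0.215 m³ = 215 L.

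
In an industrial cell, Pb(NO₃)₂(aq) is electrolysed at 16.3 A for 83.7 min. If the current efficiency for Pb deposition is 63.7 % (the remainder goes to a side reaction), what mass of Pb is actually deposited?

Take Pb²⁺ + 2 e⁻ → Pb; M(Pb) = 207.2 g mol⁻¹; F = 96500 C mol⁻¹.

56.0 g

Q = I·t = 16.30 × 5022.0 = 81860 C.
n(e⁻) = 81860/96500 = 0.8483 mol; theoretically n(Pb) = 0.8483/2 = 0.4241 mol, m_theo = 87.88 g.
At 63.7 % efficiency, m_actual = 0.637 × 87.88 = 56.0 g.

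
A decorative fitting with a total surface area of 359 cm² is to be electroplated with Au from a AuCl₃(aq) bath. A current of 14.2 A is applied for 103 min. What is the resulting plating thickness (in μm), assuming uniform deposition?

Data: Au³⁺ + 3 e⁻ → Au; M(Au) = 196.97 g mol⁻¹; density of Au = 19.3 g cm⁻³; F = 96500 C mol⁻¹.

86.2 μm

Q = I·t = 14.20 × 6180.0 = 87760 C; n(e⁻) = 0.9094 mol.
n(Au) = n(e⁻)/3 = 0.3031 mol, so m = 0.3031 × 196.97 = 59.71 g.
Volume = m/ρ = 59.71 / 19.3 = 3.094 cm³.
Thickness = V/A = 3.094 / 359 = 0.00862 cm = 86.2 μm.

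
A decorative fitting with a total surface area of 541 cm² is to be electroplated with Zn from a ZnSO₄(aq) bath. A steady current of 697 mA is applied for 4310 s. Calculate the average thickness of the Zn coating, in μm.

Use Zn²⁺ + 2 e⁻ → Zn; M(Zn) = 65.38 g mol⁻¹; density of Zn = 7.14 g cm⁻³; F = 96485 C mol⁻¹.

Q = I·t = 0.6970 × 4310.0 = 3004 C; n(e⁻) = 0.03114 mol.
n(Zn) = n(e⁻)/2 = 0.01557 mol, so m = 0.01557 × 65.38 = 1.018 g.
Volume = m/ρ = 1.018 / 7.14 = 0.1425 cm³.
Thickness = V/A = 0.1425 / 541 = 2.63 × 10⁻⁴ cm = 2.63 μm.

2.63 μm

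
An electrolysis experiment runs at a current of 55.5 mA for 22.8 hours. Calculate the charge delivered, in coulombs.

Q = I·t = 0.05550 A × 82080 s = 4560 C.

4560 C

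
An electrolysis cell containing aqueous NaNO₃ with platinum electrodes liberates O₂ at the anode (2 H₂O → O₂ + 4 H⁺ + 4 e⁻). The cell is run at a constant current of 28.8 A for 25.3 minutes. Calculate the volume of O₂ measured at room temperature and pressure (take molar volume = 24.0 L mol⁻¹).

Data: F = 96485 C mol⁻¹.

Q = I·t = 28.80 A × 1518.0 s = 43720 C.
n(e⁻) = Q/F = 43720 / 96485 = 0.4531 mol.
4 electrons are transferred per O₂ molecule, so n(O₂) = 0.4531 / 4 = 0.1133 mol.
V = n × V_m = 0.1133 × 24.0 = 2.72 L.

2.72 L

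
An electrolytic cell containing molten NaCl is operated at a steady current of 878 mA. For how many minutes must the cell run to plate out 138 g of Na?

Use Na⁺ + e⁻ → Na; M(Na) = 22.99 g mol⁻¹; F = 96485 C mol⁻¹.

11000 min

n(Na) = m/M = 138 / 22.99 = 6.003 mol.
Each Na atom requires 1 electron, so n(e⁻) = 1 × 6.003 = 6.003 mol.
Q = n(e⁻)·F = 6.003 × 96485 = 579200 C.
t = Q/I = 579200 / 0.8780 A = 659600 s = 11000 min.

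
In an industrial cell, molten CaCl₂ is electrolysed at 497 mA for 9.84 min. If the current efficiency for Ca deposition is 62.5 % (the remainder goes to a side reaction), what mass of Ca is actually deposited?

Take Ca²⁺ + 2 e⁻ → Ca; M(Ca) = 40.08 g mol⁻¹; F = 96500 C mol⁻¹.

0.0381 g

Q = I·t = 0.4970 × 590.40 = 293.4 C.
n(e⁻) = 293.4/96500 = 0.003041 mol; theoretically n(Ca) = 0.003041/2 = 0.001520 mol, m_theo = 0.06094 g.
At 62.5 % efficiency, m_actual = 0.625 × 0.06094 = 0.0381 g.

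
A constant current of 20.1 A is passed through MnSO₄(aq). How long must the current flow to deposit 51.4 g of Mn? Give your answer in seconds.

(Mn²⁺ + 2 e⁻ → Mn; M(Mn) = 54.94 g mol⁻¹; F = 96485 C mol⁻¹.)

8980 s

n(Mn) = m/M = 51.4 / 54.94 = 0.9356 mol.
Each Mn atom requires 2 electrons, so n(e⁻) = 2 × 0.9356 = 1.871 mol.
Q = n(e⁻)·F = 1.871 × 96485 = 180500 C.
t = Q/I = 180500 / 20.10 A = 8982 s.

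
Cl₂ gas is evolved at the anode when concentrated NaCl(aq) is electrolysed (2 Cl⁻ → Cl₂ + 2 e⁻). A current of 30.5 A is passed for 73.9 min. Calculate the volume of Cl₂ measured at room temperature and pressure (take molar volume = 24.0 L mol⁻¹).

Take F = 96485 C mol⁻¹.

Q = I·t = 30.50 A × 4434.0 s = 135200 C.
n(e⁻) = Q/F = 135200 / 96485 = 1.402 mol.
2 electrons are transferred per Cl₂ molecule, so n(Cl₂) = 1.402 / 2 = 0.7008 mol.
V = n × V_m = 0.7008 × 24.0 = 16.8 L.

16.8 L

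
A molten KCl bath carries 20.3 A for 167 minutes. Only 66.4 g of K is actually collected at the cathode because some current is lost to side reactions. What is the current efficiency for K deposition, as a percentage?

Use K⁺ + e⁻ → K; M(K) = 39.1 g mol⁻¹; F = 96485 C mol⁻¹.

Q = I·t = 20.30 × 10020 = 203400 C; n(e⁻) = 203400/96485 = 2.108 mol.
Theoretical n(K) = n(e⁻)/1 = 2.108 mol, i.e. m_theo = 2.108 × 39.1 = 82.43 g.
Efficiency = m_actual / m_theo = 66.4 / 82.43 = 80.6 %.

80.6 %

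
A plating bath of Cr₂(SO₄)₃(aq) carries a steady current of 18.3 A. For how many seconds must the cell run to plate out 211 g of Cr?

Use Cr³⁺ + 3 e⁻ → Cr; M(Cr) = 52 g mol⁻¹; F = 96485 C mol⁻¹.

n(Cr) = m/M = 211 / 52 = 4.058 mol.
Each Cr atom requires 3 electrons, so n(e⁻) = 3 × 4.058 = 12.17 mol.
Q = n(e⁻)·F = 12.17 × 96485 = 1175000 C.
t = Q/I = 1175000 / 18.30 A = 64180 s.

64200 s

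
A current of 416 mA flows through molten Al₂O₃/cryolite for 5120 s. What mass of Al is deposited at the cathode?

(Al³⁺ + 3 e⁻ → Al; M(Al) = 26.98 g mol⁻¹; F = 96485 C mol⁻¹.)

0.199 g

Q = I·t = 0.4160 A × 5120.0 s = 2130 C.
n(e⁻) = Q/F = 2130 / 96485 = 0.02208 mol.
Al³⁺ + 3 e⁻ → Al, so n(Al) = n(e⁻)/3 = 0.007358 mol.
m = n·M = 0.007358 × 26.98 = 0.199 g.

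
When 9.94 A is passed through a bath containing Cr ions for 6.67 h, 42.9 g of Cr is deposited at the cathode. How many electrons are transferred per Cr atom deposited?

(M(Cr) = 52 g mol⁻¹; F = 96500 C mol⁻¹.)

Q = I·t = 9.940 A × 24012 s = 238700 C, so n(e⁻) = 238700/96500 = 2.473 mol.
n(Cr) deposited = 42.9 / 52 = 0.8250 mol.
Electrons per atom = n(e⁻)/n(Cr) = 2.473 / 0.8250 = 3.00 ≈ 3, so the ion is Cr³⁺.

3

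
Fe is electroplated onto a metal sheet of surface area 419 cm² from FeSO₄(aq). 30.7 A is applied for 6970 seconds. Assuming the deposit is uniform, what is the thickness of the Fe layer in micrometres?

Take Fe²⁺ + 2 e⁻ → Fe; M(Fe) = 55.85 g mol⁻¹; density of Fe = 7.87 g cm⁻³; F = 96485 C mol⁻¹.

Q = I·t = 30.70 × 6970.0 = 214000 C; n(e⁻) = 2.218 mol.
n(Fe) = n(e⁻)/2 = 1.109 mol, so m = 1.109 × 55.85 = 61.93 g.
Volume = m/ρ = 61.93 / 7.87 = 7.869 cm³.
Thickness = V/A = 7.869 / 419 = 0.0188 cm = 188 μm.

188 μm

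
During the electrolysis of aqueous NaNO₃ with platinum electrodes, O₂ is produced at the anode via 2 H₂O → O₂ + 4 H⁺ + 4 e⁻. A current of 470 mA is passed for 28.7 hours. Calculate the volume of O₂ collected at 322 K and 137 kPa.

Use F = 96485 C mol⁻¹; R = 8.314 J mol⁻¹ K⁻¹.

Q = I·t = 0.4700 A × 103320 s = 48560 C.
n(e⁻) = Q/F = 48560 / 96485 = 0.5033 mol.
4 electrons are transferred per O₂ molecule, so n(O₂) = 0.5033 / 4 = 0.1258 mol.
V = nRT/P = (0.1258 × 8.314 × 322) / (137 × 10³ Pa) = 0.00246 m³ = 2.46 L.

2.46 L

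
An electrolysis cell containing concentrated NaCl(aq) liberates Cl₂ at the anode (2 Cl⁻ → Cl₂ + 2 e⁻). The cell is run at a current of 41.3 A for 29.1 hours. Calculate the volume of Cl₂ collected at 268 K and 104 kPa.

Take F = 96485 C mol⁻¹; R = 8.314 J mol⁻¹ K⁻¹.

480 L

Q = I·t = 41.30 A × 104760 s = 4327000 C.
n(e⁻) = Q/F = 4327000 / 96485 = 44.84 mol.
2 electrons are transferred per Cl₂ molecule, so n(Cl₂) = 44.84 / 2 = 22.42 mol.
V = nRT/P = (22.42 × 8.314 × 268) / (104 × 10³ Pa) = 0.480 m³ = 480 L.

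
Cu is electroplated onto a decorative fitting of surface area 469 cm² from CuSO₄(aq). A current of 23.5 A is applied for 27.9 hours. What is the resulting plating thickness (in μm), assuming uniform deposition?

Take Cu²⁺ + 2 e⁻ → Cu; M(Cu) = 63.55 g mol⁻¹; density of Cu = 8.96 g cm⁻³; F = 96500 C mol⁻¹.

1850 μm

Q = I·t = 23.50 × 100440 = 2360000 C; n(e⁻) = 24.46 mol.
n(Cu) = n(e⁻)/2 = 12.23 mol, so m = 12.23 × 63.55 = 777.2 g.
Volume = m/ρ = 777.2 / 8.96 = 86.74 cm³.
Thickness = V/A = 86.74 / 469 = 0.185 cm = 1850 μm.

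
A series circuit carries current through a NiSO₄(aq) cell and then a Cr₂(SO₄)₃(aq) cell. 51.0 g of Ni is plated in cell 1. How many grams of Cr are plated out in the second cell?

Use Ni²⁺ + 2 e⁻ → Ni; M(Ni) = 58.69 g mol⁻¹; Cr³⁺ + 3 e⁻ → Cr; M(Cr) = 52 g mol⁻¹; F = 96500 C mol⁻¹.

30.1 g

n(Ni) = 51.0 / 58.69 = 0.8690 mol.
Since Ni²⁺ + 2 e⁻ → Ni, n(e⁻) passed = 2 × 0.8690 = 1.738 mol.
Cells in series carry the same charge, so the same 1.738 mol of electrons passes through cell 2.
Cr³⁺ + 3 e⁻ → Cr, so n(Cr) = 1.738 / 3 = 0.5793 mol.
m(Cr) = 0.5793 × 52 = 30.1 g.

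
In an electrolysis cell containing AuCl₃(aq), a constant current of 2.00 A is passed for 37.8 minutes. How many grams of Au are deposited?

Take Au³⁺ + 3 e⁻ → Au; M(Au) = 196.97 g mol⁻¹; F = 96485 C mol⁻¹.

Q = I·t = 2.000 A × 2268.0 s = 4536 C.
n(e⁻) = Q/F = 4536 / 96485 = 0.04701 mol.
Au³⁺ + 3 e⁻ → Au, so n(Au) = n(e⁻)/3 = 0.01567 mol.
m = n·M = 0.01567 × 196.97 = 3.09 g.

3.09 g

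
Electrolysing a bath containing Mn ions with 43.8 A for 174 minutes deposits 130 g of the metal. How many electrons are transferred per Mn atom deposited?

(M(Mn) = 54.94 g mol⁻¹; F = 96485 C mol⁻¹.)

Q = I·t = 43.80 A × 10440 s = 457300 C, so n(e⁻) = 457300/96485 = 4.739 mol.
n(Mn) deposited = 130 / 54.94 = 2.366 mol.
Electrons per atom = n(e⁻)/n(Mn) = 4.739 / 2.366 = 2.00 ≈ 2, so the ion is Mn²⁺.

2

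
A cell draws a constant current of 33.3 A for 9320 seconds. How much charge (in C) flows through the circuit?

3.10 × 10⁵ C

Q = I·t = 33.30 A × 9320.0 s = 3.10 × 10⁵ C.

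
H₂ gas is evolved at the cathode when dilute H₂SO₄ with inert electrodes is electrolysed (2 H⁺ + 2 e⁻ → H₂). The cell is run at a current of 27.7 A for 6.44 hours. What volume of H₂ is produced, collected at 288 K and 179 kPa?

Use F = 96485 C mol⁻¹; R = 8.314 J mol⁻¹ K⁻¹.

44.5 L

Q = I·t = 27.70 A × 23184 s = 642200 C.
n(e⁻) = Q/F = 642200 / 96485 = 6.656 mol.
2 electrons are transferred per H₂ molecule, so n(H₂) = 6.656 / 2 = 3.328 mol.
V = nRT/P = (3.328 × 8.314 × 288) / (179 × 10³ Pa) = 0.0445 m³ = 44.5 L.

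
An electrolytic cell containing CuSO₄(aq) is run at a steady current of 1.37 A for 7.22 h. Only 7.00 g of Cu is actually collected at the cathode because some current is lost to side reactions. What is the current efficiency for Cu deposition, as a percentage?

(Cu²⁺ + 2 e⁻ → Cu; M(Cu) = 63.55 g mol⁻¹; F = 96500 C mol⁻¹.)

Q = I·t = 1.370 × 25992 = 35610 C; n(e⁻) = 35610/96500 = 0.3690 mol.
Theoretical n(Cu) = n(e⁻)/2 = 0.1845 mol, i.e. m_theo = 0.1845 × 63.55 = 11.73 g.
Efficiency = m_actual / m_theo = 7.00 / 11.73 = 59.7 %.

59.7 %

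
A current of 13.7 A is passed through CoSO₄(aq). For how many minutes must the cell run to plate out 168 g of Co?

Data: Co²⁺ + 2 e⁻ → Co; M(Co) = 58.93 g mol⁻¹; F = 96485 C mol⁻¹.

669 min

n(Co) = m/M = 168 / 58.93 = 2.851 mol.
Each Co atom requires 2 electrons, so n(e⁻) = 2 × 2.851 = 5.702 mol.
Q = n(e⁻)·F = 5.702 × 96485 = 550100 C.
t = Q/I = 550100 / 13.70 A = 40160 s = 669 min.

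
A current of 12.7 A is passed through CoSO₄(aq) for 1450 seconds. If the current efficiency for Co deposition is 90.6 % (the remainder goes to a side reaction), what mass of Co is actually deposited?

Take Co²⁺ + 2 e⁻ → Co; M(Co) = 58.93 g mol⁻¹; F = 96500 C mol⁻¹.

Q = I·t = 12.70 × 1450.0 = 18420 C.
n(e⁻) = 18420/96500 = 0.1908 mol; theoretically n(Co) = 0.1908/2 = 0.09541 mol, m_theo = 5.623 g.
At 90.6 % efficiency, m_actual = 0.906 × 5.623 = 5.09 g.

5.09 g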